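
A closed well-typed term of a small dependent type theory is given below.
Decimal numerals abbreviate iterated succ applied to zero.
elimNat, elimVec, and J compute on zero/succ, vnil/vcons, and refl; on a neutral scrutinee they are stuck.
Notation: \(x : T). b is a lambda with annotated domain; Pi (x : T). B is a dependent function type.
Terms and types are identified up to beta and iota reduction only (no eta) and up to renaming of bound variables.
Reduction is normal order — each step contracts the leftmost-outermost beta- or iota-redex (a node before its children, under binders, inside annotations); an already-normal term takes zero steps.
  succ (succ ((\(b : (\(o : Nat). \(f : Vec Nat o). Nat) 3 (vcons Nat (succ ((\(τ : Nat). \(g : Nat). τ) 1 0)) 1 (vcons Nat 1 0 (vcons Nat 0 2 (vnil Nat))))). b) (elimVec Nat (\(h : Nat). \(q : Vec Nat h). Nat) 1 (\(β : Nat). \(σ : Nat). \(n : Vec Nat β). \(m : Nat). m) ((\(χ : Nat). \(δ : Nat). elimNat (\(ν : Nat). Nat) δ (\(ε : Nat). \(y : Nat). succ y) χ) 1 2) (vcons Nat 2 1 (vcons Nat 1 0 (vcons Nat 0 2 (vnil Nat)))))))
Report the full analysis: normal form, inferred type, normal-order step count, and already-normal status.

reduced normal form:
  3
type:
  Nat
normal-order step count: 17
term was already normal: no
first redex: a beta-redex


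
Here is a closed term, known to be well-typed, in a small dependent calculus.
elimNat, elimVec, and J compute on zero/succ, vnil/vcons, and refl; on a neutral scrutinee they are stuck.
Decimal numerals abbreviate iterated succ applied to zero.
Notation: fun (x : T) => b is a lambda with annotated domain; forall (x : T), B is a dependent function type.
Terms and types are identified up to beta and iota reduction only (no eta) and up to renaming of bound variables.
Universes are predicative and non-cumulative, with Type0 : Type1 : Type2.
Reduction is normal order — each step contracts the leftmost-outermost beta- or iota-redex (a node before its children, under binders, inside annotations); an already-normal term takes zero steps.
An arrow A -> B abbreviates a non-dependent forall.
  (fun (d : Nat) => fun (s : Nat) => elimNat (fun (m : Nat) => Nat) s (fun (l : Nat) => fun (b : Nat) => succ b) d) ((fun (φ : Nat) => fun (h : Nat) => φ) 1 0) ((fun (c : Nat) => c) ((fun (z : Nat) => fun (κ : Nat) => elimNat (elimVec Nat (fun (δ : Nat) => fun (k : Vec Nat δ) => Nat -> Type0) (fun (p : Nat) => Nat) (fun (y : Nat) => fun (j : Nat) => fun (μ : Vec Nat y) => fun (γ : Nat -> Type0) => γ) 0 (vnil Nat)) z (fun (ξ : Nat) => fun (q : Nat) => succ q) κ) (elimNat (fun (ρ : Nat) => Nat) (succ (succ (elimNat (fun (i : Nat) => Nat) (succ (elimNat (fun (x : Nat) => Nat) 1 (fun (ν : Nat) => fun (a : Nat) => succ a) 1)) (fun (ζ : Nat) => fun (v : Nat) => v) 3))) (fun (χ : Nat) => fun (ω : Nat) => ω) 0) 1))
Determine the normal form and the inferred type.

resulting normal form:
  7
type:
  Nat
observation: 30 normal-order steps normalize the term, beginning with a beta-redex.


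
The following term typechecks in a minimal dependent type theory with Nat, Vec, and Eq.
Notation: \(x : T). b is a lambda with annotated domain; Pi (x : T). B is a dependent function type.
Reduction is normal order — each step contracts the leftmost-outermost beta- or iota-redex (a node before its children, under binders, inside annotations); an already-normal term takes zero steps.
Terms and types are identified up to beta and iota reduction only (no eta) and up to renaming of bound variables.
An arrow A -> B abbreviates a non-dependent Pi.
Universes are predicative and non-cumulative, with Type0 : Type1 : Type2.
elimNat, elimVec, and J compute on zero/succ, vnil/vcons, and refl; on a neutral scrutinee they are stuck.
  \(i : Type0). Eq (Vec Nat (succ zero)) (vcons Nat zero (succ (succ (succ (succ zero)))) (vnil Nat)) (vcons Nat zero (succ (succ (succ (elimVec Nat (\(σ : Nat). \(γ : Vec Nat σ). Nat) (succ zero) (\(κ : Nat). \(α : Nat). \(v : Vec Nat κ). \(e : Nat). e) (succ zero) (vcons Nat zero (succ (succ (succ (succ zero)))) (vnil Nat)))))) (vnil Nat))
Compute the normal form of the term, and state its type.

reduced normal form:
  \(i : Type0). Eq (Vec Nat (succ zero)) (vcons Nat zero (succ (succ (succ (succ zero)))) (vnil Nat)) (vcons Nat zero (succ (succ (succ (succ zero)))) (vnil Nat))
inferred type:
  Type0 -> Type0


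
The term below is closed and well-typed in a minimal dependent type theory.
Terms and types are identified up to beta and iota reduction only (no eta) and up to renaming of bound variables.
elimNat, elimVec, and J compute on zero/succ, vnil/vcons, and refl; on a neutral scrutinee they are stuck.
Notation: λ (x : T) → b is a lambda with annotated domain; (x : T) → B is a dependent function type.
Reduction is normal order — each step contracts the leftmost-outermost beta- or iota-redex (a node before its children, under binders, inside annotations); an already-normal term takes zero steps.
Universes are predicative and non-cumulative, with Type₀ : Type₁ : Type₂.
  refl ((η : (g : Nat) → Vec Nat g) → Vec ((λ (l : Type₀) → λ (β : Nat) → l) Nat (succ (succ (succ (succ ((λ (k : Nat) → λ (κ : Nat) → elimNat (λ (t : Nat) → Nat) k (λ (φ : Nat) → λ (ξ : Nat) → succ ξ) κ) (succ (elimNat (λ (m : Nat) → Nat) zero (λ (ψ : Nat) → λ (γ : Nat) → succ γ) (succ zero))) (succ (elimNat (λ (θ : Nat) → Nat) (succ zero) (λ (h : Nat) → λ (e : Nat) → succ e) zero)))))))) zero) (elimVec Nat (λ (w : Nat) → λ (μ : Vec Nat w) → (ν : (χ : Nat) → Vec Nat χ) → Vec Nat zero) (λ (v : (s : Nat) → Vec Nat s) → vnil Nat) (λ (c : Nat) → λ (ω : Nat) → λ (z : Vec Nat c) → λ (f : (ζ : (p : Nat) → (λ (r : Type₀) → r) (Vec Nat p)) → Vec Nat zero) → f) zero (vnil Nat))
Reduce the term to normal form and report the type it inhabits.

resulting normal form:
  refl ((η : (g : Nat) → Vec Nat g) → Vec Nat zero) (λ (l : (β : Nat) → Vec Nat β) → vnil Nat)
inferred type:
  Eq ((η : (g : Nat) → Vec Nat g) → Vec Nat zero) (λ (l : (β : Nat) → Vec Nat β) → vnil Nat) (λ (k : (κ : Nat) → Vec Nat κ) → vnil Nat)


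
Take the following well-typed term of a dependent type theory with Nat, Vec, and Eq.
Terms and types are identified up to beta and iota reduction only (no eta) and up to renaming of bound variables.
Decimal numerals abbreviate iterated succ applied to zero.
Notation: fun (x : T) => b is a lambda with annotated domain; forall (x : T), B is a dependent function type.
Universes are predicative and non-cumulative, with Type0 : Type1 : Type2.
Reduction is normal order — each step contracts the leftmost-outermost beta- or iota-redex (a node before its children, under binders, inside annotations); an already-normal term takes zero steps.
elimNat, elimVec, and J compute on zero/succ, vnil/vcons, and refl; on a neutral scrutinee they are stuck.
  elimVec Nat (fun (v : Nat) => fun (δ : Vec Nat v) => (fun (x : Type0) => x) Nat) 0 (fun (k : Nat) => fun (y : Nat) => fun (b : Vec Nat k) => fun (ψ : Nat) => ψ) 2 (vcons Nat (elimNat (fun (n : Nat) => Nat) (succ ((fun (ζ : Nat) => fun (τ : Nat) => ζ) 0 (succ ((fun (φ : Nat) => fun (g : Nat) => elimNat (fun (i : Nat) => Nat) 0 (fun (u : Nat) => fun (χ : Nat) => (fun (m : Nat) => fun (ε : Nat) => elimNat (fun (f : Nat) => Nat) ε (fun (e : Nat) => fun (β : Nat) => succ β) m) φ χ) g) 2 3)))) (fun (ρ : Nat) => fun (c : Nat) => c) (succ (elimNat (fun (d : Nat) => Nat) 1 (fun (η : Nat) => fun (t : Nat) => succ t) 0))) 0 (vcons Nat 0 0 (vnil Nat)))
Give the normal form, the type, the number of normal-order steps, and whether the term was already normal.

reduced normal form:
  0
the term's type:
  Nat
steps to reach normal form (normal order): 11
term was already normal: no
first contracted redex: an elimVec iota-redex


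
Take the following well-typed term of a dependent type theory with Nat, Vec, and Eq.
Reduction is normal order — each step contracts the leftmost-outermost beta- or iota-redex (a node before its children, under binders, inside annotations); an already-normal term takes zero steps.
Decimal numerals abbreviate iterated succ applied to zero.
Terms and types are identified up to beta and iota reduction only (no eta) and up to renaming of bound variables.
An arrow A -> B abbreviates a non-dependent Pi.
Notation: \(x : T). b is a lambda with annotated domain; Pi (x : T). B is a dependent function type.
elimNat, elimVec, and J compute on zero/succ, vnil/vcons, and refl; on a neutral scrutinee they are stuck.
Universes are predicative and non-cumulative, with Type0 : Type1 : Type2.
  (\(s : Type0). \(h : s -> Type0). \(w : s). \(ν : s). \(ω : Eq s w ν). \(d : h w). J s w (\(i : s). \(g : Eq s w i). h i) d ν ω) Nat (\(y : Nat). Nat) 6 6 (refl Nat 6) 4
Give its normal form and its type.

resulting normal form:
  4
inferred type:
  Nat
observation: 7 normal-order steps normalize the term, beginning with a beta-redex.


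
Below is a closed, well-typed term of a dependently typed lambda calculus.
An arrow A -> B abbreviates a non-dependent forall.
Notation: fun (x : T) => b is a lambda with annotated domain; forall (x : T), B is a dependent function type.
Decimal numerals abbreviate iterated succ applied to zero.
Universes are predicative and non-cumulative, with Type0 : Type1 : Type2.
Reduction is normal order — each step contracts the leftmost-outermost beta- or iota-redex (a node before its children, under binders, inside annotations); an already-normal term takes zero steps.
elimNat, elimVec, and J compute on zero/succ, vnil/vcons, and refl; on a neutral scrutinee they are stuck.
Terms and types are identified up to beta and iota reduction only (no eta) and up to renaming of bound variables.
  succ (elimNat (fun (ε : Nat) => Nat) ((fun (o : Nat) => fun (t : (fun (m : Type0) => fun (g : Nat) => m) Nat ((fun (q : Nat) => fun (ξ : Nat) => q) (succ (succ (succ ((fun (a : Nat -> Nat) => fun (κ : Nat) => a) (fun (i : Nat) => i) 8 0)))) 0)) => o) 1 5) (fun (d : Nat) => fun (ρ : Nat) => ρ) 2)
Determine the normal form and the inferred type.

resulting normal form:
  2
inferred type:
  Nat
observation: the term reaches its normal form after 9 normal-order steps.


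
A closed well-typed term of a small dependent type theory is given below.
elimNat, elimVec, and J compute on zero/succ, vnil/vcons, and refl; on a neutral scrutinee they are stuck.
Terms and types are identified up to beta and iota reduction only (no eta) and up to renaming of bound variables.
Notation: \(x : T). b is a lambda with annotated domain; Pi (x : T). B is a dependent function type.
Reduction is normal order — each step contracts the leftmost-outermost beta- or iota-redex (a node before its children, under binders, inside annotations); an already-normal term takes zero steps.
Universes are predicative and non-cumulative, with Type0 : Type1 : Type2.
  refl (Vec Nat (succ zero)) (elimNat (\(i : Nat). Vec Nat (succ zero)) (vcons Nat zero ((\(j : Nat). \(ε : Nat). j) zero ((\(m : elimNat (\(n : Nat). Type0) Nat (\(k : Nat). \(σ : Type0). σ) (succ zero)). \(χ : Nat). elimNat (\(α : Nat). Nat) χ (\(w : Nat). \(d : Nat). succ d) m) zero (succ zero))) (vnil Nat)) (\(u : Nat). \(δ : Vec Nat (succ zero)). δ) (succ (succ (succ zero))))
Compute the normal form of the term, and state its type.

resulting normal form:
  refl (Vec Nat (succ zero)) (vcons Nat zero zero (vnil Nat))
type:
  Eq (Vec Nat (succ zero)) (vcons Nat zero zero (vnil Nat)) (vcons Nat zero zero (vnil Nat))


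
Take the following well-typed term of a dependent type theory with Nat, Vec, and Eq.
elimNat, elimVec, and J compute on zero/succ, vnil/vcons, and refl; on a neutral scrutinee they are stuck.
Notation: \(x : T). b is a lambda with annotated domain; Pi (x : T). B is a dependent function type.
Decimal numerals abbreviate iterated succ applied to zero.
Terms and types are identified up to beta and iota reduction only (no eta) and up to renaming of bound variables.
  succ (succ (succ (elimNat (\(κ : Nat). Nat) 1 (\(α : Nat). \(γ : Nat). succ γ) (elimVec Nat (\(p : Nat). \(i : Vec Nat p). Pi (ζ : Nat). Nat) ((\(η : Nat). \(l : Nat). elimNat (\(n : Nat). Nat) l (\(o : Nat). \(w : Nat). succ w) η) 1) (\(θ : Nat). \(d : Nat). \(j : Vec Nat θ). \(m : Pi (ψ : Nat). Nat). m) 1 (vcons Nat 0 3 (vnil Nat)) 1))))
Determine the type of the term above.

inferred type:
  Nat


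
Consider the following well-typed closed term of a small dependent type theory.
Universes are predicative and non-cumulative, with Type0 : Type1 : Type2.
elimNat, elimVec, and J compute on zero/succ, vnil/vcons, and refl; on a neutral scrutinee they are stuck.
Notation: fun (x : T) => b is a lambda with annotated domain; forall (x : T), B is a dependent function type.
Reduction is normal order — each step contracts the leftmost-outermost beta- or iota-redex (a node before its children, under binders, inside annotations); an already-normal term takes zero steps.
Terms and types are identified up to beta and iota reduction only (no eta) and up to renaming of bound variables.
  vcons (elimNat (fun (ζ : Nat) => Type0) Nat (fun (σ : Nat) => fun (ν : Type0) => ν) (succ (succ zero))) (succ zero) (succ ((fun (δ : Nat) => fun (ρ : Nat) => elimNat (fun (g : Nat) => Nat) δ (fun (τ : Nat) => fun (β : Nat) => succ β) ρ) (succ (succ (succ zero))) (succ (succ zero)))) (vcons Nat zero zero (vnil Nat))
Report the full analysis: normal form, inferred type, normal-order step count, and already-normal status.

resulting normal form:
  vcons Nat (succ zero) (succ (succ (succ (succ (succ (succ zero)))))) (vcons Nat zero zero (vnil Nat))
the term's type:
  Vec Nat (succ (succ zero))
normal-order step count: 16
started in normal form: no
first contracted redex: an elimNat iota-redex


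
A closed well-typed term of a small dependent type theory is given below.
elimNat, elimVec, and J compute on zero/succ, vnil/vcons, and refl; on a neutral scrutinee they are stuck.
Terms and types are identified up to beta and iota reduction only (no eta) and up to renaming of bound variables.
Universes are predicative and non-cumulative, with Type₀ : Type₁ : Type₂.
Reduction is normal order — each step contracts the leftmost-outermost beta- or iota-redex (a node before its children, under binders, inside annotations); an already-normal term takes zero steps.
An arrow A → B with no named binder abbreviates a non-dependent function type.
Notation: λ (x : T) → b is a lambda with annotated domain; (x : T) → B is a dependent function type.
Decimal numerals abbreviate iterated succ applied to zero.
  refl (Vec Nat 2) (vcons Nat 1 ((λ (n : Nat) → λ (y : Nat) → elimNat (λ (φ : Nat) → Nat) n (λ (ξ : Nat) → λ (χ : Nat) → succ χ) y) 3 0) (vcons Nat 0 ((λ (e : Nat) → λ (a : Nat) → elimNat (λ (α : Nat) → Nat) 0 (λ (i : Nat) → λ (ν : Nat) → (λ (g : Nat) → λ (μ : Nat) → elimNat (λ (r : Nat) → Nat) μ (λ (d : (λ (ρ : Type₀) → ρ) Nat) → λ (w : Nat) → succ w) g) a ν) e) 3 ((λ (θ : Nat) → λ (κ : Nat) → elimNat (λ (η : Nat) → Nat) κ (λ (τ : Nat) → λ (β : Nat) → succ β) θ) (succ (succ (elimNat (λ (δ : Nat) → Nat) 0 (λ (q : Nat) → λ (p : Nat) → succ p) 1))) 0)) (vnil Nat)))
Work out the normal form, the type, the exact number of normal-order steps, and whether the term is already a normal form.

normal form:
  refl (Vec Nat 2) (vcons Nat 1 3 (vcons Nat 0 9 (vnil Nat)))
the term's type:
  Eq (Vec Nat 2) (vcons Nat 1 3 (vcons Nat 0 9 (vnil Nat))) (vcons Nat 1 3 (vcons Nat 0 9 (vnil Nat)))
steps to reach normal form (normal order): 102
term was already normal: no
first contracted redex: a beta-redex


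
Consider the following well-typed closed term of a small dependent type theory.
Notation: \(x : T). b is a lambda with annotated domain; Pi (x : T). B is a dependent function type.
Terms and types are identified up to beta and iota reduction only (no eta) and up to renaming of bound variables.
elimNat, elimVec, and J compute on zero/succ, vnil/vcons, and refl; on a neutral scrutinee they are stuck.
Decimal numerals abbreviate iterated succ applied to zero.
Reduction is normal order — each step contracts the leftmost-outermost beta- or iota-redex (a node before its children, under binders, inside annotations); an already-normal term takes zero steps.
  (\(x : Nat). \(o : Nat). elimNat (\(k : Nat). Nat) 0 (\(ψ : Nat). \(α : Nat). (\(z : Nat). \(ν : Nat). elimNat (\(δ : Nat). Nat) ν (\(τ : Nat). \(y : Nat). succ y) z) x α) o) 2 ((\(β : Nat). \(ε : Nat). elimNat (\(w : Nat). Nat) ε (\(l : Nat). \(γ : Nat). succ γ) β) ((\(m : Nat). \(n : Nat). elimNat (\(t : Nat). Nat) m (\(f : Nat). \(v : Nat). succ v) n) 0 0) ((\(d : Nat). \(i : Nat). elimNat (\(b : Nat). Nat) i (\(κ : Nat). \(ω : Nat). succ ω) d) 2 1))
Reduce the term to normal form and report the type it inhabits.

resulting normal form:
  6
the term's type:
  Nat
observation: 36 normal-order steps separate the term from its normal form.


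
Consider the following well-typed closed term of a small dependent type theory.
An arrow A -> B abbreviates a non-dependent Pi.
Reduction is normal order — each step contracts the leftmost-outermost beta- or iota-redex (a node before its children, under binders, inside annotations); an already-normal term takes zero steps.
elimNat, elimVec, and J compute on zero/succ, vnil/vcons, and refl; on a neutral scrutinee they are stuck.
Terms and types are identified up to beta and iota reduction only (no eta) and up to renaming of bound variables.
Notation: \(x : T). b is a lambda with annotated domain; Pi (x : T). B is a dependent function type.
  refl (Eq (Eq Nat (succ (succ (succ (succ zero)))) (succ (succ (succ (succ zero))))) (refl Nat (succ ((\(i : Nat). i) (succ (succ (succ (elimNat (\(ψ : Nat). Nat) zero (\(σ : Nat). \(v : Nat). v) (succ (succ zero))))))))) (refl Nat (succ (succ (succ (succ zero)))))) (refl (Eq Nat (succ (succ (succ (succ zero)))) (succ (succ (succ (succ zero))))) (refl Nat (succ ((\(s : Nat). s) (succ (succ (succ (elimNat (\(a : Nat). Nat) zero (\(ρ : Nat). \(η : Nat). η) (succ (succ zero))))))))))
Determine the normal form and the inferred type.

normal form:
  refl (Eq (Eq Nat (succ (succ (succ (succ zero)))) (succ (succ (succ (succ zero))))) (refl Nat (succ (succ (succ (succ zero))))) (refl Nat (succ (succ (succ (succ zero)))))) (refl (Eq Nat (succ (succ (succ (succ zero)))) (succ (succ (succ (succ zero))))) (refl Nat (succ (succ (succ (succ zero))))))
inferred type:
  Eq (Eq (Eq Nat (succ (succ (succ (succ zero)))) (succ (succ (succ (succ zero))))) (refl Nat (succ (succ (succ (succ zero))))) (refl Nat (succ (succ (succ (succ zero)))))) (refl (Eq Nat (succ (succ (succ (succ zero)))) (succ (succ (succ (succ zero))))) (refl Nat (succ (succ (succ (succ zero)))))) (refl (Eq Nat (succ (succ (succ (succ zero)))) (succ (succ (succ (succ zero))))) (refl Nat (succ (succ (succ (succ zero))))))
observation: reduction starts at a beta-redex, and 16 normal-order steps reach the normal form.


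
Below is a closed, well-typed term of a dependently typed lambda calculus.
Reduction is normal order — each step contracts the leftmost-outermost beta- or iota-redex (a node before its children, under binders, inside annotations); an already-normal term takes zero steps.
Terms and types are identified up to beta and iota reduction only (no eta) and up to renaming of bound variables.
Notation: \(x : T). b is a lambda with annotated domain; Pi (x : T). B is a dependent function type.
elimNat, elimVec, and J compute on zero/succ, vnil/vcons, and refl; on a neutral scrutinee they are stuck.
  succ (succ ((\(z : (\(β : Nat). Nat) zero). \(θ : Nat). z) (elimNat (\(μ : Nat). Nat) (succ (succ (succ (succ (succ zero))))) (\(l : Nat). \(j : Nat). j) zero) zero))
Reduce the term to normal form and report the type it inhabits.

resulting normal form:
  succ (succ (succ (succ (succ (succ (succ zero))))))
type:
  Nat
observation: the term reaches its normal form after 3 normal-order steps.


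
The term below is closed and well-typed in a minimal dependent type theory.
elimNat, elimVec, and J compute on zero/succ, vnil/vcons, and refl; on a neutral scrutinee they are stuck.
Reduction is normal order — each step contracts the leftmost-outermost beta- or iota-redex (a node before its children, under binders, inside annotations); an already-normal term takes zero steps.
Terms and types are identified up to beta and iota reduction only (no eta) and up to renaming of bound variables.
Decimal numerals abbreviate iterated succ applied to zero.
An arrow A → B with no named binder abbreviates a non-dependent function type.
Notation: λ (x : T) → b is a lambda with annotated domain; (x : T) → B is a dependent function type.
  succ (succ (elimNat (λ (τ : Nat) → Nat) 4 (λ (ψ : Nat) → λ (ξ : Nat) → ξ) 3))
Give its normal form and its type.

reduced normal form:
  6
inferred type:
  Nat


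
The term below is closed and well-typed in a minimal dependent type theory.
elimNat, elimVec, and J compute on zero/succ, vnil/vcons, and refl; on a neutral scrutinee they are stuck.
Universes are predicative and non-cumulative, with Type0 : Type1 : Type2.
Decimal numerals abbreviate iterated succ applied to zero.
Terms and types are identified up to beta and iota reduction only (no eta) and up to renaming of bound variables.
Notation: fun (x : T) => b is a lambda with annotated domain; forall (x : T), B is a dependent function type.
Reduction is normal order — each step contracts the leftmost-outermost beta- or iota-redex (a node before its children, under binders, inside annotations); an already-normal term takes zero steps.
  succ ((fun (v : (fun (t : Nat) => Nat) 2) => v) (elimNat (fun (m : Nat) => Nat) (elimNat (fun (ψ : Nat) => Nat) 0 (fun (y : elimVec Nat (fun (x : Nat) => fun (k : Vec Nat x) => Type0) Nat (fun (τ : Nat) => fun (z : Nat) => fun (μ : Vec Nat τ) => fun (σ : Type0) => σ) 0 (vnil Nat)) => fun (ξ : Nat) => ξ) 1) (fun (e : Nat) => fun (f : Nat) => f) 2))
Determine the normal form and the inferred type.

reduced normal form:
  1
type:
  Nat


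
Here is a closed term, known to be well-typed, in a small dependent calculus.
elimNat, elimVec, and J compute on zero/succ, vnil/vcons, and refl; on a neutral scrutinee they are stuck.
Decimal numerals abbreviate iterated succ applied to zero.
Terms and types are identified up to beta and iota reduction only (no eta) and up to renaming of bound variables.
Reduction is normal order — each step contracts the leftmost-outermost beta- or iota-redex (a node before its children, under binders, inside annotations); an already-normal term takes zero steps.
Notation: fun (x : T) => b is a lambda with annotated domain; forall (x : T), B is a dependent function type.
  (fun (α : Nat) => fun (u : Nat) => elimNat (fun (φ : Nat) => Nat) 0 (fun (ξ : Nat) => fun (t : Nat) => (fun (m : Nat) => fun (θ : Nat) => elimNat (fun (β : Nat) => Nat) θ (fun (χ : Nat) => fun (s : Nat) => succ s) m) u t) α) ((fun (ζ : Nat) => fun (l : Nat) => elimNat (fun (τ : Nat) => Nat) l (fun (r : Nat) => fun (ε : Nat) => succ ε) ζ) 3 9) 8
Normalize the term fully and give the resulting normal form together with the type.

normal form:
  96
type:
  Nat


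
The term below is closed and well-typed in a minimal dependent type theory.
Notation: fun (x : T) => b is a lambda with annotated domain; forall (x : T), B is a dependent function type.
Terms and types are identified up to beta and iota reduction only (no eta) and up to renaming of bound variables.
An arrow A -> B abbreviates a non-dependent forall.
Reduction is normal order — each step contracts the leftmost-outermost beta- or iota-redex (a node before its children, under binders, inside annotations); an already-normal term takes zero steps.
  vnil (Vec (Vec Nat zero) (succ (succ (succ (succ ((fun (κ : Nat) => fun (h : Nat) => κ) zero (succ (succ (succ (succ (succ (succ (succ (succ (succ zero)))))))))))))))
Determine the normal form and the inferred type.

reduced normal form:
  vnil (Vec (Vec Nat zero) (succ (succ (succ (succ zero)))))
the term's type:
  Vec (Vec (Vec Nat zero) (succ (succ (succ (succ zero))))) zero
observation: the first redex contracted is a beta-redex; the normal form is reached in 2 normal-order steps.


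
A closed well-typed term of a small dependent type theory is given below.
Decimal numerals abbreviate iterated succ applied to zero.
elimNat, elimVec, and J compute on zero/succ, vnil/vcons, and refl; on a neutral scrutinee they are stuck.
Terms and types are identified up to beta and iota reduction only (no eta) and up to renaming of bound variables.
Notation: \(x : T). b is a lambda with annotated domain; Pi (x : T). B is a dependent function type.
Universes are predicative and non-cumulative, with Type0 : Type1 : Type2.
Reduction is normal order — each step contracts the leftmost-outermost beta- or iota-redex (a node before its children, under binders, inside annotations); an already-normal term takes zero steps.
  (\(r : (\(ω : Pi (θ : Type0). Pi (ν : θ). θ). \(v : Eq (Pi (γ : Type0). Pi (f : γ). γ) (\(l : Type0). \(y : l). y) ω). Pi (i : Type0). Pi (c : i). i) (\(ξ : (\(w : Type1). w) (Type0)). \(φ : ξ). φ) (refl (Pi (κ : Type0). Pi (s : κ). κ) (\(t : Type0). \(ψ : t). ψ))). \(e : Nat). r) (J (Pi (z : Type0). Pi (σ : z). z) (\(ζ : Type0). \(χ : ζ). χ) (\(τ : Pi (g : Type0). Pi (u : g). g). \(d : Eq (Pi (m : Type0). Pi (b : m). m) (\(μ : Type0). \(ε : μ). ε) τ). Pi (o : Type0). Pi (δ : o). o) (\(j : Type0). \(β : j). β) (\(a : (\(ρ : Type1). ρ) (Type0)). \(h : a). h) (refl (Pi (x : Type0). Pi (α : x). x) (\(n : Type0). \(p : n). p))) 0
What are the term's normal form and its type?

normal form:
  \(r : Type0). \(ω : r). ω
type:
  Pi (r : Type0). Pi (ω : r). r


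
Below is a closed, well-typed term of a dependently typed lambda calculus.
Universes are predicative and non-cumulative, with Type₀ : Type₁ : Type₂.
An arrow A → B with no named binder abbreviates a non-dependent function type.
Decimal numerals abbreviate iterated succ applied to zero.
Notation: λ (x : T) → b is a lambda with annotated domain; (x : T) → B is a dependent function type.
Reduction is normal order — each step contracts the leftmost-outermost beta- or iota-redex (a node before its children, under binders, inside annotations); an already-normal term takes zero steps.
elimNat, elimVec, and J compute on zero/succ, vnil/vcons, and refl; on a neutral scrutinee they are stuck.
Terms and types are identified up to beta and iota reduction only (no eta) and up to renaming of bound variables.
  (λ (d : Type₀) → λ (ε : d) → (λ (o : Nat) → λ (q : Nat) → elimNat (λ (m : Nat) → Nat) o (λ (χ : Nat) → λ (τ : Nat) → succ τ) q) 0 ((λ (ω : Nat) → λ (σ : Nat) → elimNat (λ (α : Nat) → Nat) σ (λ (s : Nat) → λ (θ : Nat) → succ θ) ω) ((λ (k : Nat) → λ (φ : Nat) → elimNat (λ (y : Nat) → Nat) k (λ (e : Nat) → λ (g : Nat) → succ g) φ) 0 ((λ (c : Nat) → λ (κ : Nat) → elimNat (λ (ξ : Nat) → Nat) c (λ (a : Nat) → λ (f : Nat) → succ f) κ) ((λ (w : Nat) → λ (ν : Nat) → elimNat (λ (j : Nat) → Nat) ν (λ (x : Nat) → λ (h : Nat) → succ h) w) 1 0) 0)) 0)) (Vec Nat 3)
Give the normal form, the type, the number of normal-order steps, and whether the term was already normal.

reduced normal form:
  λ (d : Vec Nat 3) → 1
type:
  Vec Nat 3 → Nat
steps to reach normal form (normal order): 28
term was already normal: no
first contracted redex: a beta-redex


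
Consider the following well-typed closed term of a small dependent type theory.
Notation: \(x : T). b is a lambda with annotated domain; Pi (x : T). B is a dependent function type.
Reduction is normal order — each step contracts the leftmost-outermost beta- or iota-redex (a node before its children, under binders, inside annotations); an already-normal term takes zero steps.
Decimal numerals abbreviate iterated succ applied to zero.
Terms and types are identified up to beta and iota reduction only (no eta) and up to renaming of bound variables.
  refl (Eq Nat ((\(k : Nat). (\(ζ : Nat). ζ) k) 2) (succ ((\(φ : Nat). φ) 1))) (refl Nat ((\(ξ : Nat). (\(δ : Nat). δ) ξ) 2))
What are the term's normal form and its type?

normal form:
  refl (Eq Nat 2 2) (refl Nat 2)
type:
  Eq (Eq Nat 2 2) (refl Nat 2) (refl Nat 2)


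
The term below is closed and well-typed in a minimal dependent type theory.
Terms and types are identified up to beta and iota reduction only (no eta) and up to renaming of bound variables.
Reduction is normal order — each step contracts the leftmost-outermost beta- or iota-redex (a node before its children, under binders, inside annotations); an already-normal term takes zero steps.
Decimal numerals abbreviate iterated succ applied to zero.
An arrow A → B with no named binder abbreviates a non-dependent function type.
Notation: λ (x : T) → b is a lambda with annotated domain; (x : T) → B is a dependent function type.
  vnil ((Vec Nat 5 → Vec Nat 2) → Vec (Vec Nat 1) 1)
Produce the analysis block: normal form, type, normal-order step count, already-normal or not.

normal form:
  vnil ((Vec Nat 5 → Vec Nat 2) → Vec (Vec Nat 1) 1)
inferred type:
  Vec ((Vec Nat 5 → Vec Nat 2) → Vec (Vec Nat 1) 1) 0
reduction steps (normal order): 0
term was already normal: yes


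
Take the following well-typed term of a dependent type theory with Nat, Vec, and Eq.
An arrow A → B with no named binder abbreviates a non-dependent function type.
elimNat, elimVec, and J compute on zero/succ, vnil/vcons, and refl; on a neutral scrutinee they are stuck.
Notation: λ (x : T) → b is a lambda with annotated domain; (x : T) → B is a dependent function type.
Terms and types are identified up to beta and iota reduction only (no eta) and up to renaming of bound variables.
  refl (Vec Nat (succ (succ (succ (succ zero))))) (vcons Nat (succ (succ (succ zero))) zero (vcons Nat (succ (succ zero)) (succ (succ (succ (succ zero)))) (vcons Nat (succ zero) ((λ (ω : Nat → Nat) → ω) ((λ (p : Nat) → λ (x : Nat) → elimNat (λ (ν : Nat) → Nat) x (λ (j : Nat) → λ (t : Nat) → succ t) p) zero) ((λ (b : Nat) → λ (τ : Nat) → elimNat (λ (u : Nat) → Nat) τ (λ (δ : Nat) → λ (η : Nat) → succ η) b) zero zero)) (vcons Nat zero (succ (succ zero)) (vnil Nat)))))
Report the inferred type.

inferred type:
  Eq (Vec Nat (succ (succ (succ (succ zero))))) (vcons Nat (succ (succ (succ zero))) zero (vcons Nat (succ (succ zero)) (succ (succ (succ (succ zero)))) (vcons Nat (succ zero) zero (vcons Nat zero (succ (succ zero)) (vnil Nat))))) (vcons Nat (succ (succ (succ zero))) zero (vcons Nat (succ (succ zero)) (succ (succ (succ (succ zero)))) (vcons Nat (succ zero) zero (vcons Nat zero (succ (succ zero)) (vnil Nat)))))


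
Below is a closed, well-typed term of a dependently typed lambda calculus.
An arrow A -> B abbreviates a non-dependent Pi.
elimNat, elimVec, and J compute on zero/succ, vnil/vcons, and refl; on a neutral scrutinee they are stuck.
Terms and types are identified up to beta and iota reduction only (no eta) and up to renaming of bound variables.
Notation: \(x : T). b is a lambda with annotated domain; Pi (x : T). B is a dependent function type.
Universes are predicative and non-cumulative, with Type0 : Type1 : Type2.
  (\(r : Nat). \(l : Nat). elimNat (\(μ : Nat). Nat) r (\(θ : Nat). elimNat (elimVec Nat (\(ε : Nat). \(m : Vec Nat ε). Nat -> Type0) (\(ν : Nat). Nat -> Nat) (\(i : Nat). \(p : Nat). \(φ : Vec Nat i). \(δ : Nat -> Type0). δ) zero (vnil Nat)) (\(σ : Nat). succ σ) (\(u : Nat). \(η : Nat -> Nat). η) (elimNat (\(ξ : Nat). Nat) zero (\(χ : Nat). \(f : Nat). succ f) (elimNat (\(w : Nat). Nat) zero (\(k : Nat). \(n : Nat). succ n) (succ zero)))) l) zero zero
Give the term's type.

type:
  Nat


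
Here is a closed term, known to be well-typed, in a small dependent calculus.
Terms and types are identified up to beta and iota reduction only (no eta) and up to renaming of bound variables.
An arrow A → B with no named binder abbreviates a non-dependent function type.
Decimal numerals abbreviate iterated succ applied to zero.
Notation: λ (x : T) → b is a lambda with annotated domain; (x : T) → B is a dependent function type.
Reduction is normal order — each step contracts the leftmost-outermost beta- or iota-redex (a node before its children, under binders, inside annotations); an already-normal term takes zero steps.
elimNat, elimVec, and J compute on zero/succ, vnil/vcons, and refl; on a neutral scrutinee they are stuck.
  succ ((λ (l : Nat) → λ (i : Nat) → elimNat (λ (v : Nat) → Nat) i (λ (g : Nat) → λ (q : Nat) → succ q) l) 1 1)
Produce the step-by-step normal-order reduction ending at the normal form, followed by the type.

reduction (normal order):
  succ ((λ (l : Nat) → λ (i : Nat) → elimNat (λ (v : Nat) → Nat) i (λ (g : Nat) → λ (q : Nat) → succ q) l) 1 1)
  ~> succ ((λ (l : Nat) → elimNat (λ (i : Nat) → Nat) l (λ (v : Nat) → λ (g : Nat) → succ g) 1) 1)
  ~> succ (elimNat (λ (l : Nat) → Nat) 1 (λ (i : Nat) → λ (v : Nat) → succ v) 1)
  ~> succ ((λ (l : Nat) → λ (i : Nat) → succ i) 0 (elimNat (λ (v : Nat) → Nat) 1 (λ (g : Nat) → λ (q : Nat) → succ q) 0))
  ~> succ ((λ (l : Nat) → succ l) (elimNat (λ (i : Nat) → Nat) 1 (λ (v : Nat) → λ (g : Nat) → succ g) 0))
  ~> succ (succ (elimNat (λ (l : Nat) → Nat) 1 (λ (i : Nat) → λ (v : Nat) → succ v) 0))
  ~> 3
inferred type:
  Nat


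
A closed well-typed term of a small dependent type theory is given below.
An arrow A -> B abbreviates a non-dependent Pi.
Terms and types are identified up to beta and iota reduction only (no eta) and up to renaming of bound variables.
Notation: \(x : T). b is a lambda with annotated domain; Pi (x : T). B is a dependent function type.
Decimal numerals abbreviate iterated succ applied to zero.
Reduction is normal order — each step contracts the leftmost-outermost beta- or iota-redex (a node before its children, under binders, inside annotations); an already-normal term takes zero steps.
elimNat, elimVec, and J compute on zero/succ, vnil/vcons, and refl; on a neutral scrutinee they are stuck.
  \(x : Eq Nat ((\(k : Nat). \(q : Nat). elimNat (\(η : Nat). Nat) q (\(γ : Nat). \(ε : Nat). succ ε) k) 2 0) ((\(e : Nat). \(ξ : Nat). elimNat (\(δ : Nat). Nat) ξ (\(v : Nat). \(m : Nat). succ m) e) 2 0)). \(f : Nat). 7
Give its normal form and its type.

resulting normal form:
  \(x : Eq Nat 2 2). \(k : Nat). 7
inferred type:
  Eq Nat 2 2 -> Nat -> Nat
observation: 18 normal-order steps separate the term from its normal form.


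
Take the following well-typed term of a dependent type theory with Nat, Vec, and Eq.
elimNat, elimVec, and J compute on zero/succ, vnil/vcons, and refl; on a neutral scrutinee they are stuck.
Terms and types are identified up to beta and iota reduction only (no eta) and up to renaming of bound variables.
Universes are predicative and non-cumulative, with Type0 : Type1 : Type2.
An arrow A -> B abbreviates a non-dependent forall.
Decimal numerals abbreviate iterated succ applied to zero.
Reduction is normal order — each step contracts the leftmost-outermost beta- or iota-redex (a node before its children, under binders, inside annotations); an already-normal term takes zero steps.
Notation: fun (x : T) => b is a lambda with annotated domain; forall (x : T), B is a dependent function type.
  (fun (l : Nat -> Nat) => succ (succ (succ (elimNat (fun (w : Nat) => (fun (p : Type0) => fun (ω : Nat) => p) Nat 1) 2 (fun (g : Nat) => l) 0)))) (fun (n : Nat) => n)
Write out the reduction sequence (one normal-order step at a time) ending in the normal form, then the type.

normal-order reduction sequence:
  (fun (l : Nat -> Nat) => succ (succ (succ (elimNat (fun (w : Nat) => (fun (p : Type0) => fun (ω : Nat) => p) Nat 1) 2 (fun (g : Nat) => l) 0)))) (fun (n : Nat) => n)
  ~> succ (succ (succ (elimNat (fun (l : Nat) => (fun (w : Type0) => fun (p : Nat) => w) Nat 1) 2 (fun (ω : Nat) => fun (g : Nat) => g) 0)))
  ~> 5
type:
  Nat


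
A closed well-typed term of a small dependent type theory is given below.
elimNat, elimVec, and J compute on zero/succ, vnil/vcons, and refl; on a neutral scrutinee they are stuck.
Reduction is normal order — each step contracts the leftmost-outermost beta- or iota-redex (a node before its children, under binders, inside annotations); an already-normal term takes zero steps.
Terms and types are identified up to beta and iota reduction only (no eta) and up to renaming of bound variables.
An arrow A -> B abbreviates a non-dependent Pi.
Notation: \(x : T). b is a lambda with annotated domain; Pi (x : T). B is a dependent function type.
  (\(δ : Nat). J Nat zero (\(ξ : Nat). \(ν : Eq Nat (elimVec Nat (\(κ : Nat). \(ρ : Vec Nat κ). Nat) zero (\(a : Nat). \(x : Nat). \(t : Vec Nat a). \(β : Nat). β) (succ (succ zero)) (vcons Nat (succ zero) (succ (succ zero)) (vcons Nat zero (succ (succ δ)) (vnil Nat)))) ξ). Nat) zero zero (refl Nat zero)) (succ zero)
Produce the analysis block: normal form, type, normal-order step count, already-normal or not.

reduced normal form:
  zero
the term's type:
  Nat
steps to reach normal form (normal order): 2
started in normal form: no
first contracted redex: a beta-redex


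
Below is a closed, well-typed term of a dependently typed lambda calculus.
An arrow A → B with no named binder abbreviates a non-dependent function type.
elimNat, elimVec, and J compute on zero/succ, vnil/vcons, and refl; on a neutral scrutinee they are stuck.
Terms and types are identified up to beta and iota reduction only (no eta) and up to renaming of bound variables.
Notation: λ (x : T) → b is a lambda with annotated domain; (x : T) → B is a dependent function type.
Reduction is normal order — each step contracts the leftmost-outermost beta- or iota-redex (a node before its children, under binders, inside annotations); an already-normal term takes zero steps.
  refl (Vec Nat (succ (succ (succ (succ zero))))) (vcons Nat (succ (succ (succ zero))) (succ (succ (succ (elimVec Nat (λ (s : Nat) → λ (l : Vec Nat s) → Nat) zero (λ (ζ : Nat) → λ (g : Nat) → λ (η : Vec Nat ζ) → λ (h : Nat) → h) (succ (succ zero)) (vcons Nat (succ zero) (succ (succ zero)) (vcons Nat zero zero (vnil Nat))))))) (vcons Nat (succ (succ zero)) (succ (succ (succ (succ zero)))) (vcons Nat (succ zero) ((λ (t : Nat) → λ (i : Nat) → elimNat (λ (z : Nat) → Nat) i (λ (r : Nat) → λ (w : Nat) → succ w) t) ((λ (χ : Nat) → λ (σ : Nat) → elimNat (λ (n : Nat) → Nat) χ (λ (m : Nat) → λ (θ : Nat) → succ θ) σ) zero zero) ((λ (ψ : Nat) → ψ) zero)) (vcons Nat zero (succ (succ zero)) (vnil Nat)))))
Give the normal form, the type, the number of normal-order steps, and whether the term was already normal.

reduced normal form:
  refl (Vec Nat (succ (succ (succ (succ zero))))) (vcons Nat (succ (succ (succ zero))) (succ (succ (succ zero))) (vcons Nat (succ (succ zero)) (succ (succ (succ (succ zero)))) (vcons Nat (succ zero) zero (vcons Nat zero (succ (succ zero)) (vnil Nat)))))
type:
  Eq (Vec Nat (succ (succ (succ (succ zero))))) (vcons Nat (succ (succ (succ zero))) (succ (succ (succ zero))) (vcons Nat (succ (succ zero)) (succ (succ (succ (succ zero)))) (vcons Nat (succ zero) zero (vcons Nat zero (succ (succ zero)) (vnil Nat))))) (vcons Nat (succ (succ (succ zero))) (succ (succ (succ zero))) (vcons Nat (succ (succ zero)) (succ (succ (succ (succ zero)))) (vcons Nat (succ zero) zero (vcons Nat zero (succ (succ zero)) (vnil Nat)))))
reduction steps (normal order): 18
term was already normal: no
first contracted redex: an elimVec iota-redex


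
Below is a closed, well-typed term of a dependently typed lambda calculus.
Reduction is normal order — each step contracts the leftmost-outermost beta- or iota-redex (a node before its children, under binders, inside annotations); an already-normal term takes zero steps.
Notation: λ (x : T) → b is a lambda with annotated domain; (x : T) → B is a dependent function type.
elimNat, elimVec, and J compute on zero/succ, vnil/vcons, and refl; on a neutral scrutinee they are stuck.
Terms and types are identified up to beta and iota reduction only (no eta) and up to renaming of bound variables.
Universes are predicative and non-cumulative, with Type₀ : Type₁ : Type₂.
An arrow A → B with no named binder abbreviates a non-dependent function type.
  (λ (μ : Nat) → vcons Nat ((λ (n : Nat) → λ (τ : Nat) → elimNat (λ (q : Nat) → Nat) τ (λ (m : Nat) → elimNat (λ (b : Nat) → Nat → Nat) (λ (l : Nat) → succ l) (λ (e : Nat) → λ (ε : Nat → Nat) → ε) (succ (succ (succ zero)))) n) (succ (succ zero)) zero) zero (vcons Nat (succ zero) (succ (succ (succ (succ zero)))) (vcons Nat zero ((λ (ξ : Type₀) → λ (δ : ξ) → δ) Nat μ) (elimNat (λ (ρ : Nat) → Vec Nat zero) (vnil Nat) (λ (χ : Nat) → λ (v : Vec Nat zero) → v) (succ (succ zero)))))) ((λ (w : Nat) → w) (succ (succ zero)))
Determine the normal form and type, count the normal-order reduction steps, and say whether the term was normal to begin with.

resulting normal form:
  vcons Nat (succ (succ zero)) zero (vcons Nat (succ zero) (succ (succ (succ (succ zero)))) (vcons Nat zero (succ (succ zero)) (vnil Nat)))
inferred type:
  Vec Nat (succ (succ (succ zero)))
reduction steps (normal order): 40
term was already normal: no
first redex: a beta-redex
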